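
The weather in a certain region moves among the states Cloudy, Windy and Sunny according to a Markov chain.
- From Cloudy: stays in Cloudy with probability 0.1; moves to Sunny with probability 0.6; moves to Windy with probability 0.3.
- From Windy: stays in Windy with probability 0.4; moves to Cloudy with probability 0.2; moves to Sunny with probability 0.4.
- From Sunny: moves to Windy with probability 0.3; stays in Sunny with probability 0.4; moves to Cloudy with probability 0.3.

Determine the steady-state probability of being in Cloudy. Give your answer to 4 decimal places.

0.2222

Let the stationary distribution be π with π = πP and π_1 + π_2 + π_3 = 1.
π_1 = 0.1·π_1 + 0.2·π_2 + 0.3·π_3
π_2 = 0.3·π_1 + 0.4·π_2 + 0.3·π_3
Solving with the normalization constraint gives π = (0.2222, 0.3333, 0.4444).
So the stationary probability of Cloudy is 0.2222.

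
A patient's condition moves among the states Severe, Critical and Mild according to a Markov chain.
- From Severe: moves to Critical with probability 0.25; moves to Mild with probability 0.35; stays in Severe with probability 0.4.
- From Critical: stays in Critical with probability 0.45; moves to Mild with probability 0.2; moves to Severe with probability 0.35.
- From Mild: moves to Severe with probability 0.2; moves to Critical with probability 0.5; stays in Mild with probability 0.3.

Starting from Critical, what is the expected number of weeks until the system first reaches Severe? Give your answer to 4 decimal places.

Let t(s) be the expected number of weeks to first reach Severe from state s, with t(Severe) = 0. Conditioning on the first week:
t(Critical) = 1 + 0.45·t(Critical) + 0.2·t(Mild)
t(Mild) = 1 + 0.5·t(Critical) + 0.3·t(Mild)
Solving: t(Critical) = 3.1579, t(Mild) = 3.6842.
Expected weeks from Critical to Severe: 3.1579.

3.1579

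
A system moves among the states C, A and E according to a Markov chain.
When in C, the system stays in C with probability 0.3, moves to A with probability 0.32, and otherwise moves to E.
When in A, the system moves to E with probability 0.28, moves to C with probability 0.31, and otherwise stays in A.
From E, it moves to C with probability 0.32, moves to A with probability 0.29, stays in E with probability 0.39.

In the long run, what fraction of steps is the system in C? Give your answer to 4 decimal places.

Let the stationary distribution be π with π = πP and π_1 + π_2 + π_3 = 1.
π_1 = 0.3·π_1 + 0.31·π_2 + 0.32·π_3
π_2 = 0.32·π_1 + 0.41·π_2 + 0.29·π_3
Solving with the normalization constraint gives π = (0.3104, 0.3401, 0.3495).
So the stationary probability of C is 0.3104.

0.3104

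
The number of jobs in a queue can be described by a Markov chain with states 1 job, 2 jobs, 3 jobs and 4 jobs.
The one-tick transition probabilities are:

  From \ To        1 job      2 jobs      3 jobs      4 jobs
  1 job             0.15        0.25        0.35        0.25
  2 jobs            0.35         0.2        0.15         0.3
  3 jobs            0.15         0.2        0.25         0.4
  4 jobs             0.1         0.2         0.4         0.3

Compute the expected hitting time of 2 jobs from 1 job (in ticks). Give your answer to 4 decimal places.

4.5958

Let t(s) be the expected number of ticks to first reach 2 jobs from state s, with t(2 jobs) = 0. Conditioning on the first tick:
t(1 job) = 1 + 0.15·t(1 job) + 0.35·t(3 jobs) + 0.25·t(4 jobs)
t(3 jobs) = 1 + 0.15·t(1 job) + 0.25·t(3 jobs) + 0.4·t(4 jobs)
t(4 jobs) = 1 + 0.1·t(1 job) + 0.4·t(3 jobs) + 0.3·t(4 jobs)
Solving: t(1 job) = 4.5958, t(3 jobs) = 4.8394, t(4 jobs) = 4.8505.
Expected ticks from 1 job to 2 jobs: 4.5958.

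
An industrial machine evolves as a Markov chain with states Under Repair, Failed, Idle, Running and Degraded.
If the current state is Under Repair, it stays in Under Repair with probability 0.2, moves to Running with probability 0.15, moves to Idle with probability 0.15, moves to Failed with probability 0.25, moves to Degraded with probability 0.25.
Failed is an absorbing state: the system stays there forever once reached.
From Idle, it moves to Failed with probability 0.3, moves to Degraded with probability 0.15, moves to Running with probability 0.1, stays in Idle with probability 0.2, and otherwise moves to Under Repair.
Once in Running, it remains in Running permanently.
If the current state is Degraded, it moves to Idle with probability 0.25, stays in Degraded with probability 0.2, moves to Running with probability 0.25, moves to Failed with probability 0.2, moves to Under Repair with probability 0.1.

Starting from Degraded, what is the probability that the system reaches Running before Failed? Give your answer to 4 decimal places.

Let h(s) be the probability of absorption at Running starting from transient state s. Then h(Running) = 1 and h(Failed) = 0. By first-step analysis:
h(Under Repair) = 0.2·h(Under Repair) + 0.25·0 + 0.15·h(Idle) + 0.15·1 + 0.25·h(Degraded)
h(Idle) = 0.25·h(Under Repair) + 0.3·0 + 0.2·h(Idle) + 0.1·1 + 0.15·h(Degraded)
h(Degraded) = 0.1·h(Under Repair) + 0.2·0 + 0.25·h(Idle) + 0.25·1 + 0.2·h(Degraded)
Solving: h(Under Repair) = 0.3966, h(Idle) = 0.3366, h(Degraded) = 0.4673.
Starting from Degraded, the probability is 0.4673.

0.4673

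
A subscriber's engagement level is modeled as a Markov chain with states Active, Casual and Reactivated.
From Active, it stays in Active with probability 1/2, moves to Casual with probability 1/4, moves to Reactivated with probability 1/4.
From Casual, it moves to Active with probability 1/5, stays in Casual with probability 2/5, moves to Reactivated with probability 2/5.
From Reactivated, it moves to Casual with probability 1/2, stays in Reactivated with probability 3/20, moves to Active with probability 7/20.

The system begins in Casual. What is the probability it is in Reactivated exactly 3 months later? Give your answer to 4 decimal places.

Propagate the distribution vector 3 months from Casual.
After 0 months: (0.0000, 1.0000, 0.0000)
After 1 month: (0.2000, 0.4000, 0.4000)
After 2 months: (0.3200, 0.4100, 0.2700)
After 3 months: (0.3365, 0.3790, 0.2845)
P(in Reactivated after 3 months) = 0.2845

0.2845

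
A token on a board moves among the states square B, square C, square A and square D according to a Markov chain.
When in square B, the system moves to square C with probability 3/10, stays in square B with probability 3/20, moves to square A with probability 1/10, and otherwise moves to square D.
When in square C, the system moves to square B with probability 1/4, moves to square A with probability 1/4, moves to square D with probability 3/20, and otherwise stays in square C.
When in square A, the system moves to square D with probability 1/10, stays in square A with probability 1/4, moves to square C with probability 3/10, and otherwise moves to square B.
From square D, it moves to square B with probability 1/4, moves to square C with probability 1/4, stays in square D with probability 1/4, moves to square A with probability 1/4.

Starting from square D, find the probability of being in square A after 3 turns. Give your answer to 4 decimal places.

0.2125

Propagate the distribution vector 3 turns from square D.
After 0 turns: (0.0000, 0.0000, 0.0000, 1.0000)
After 1 turn: (0.2500, 0.2500, 0.2500, 0.2500)
After 2 turns: (0.2500, 0.3000, 0.2125, 0.2375)
After 3 turns: (0.2463, 0.3031, 0.2125, 0.2381)
P(in square A after 3 turns) = 0.2125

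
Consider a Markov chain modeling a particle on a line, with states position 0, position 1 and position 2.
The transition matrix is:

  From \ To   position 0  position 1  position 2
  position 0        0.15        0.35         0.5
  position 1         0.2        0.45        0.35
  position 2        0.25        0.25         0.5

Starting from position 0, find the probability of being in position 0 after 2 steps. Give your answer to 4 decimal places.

Sum over the intermediate state after 1 step:
P = P(position 0→position 0)·P(position 0→position 0) + P(position 0→position 1)·P(position 1→position 0) + P(position 0→position 2)·P(position 2→position 0)
  = 0.15×0.15 + 0.35×0.2 + 0.5×0.25
  = 0.0225 + 0.0700 + 0.1250 = 0.2175

0.2175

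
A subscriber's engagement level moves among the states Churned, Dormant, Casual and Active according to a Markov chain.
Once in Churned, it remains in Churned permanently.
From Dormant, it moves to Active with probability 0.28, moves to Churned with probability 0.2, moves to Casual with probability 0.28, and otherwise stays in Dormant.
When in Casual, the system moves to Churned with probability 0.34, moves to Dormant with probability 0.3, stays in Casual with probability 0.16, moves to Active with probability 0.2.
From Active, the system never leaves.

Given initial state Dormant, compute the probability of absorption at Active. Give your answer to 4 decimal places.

Let h(s) be the probability of absorption at Active starting from transient state s. Then h(Active) = 1 and h(Churned) = 0. By first-step analysis:
h(Dormant) = 0.2·0 + 0.24·h(Dormant) + 0.28·h(Casual) + 0.28·1
h(Casual) = 0.34·0 + 0.3·h(Dormant) + 0.16·h(Casual) + 0.2·1
Solving: h(Dormant) = 0.5253, h(Casual) = 0.4257.
Starting from Dormant, the probability is 0.5253.

0.5253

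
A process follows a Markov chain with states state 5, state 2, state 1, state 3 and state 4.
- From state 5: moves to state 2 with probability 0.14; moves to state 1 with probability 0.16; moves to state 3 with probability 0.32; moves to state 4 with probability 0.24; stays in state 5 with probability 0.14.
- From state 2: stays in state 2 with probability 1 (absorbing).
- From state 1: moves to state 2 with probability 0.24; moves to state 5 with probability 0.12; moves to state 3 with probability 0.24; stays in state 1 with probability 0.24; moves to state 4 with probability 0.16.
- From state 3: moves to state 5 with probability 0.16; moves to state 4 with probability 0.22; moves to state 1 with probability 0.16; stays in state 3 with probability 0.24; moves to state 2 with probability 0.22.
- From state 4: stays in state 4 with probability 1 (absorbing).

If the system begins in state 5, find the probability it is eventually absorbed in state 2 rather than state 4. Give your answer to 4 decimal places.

Let h(s) be the probability of absorption at state 2 starting from transient state s. Then h(state 2) = 1 and h(state 4) = 0. By first-step analysis:
h(state 5) = 0.14·h(state 5) + 0.14·1 + 0.16·h(state 1) + 0.32·h(state 3) + 0.24·0
h(state 1) = 0.12·h(state 5) + 0.24·1 + 0.24·h(state 1) + 0.24·h(state 3) + 0.16·0
h(state 3) = 0.16·h(state 5) + 0.22·1 + 0.16·h(state 1) + 0.24·h(state 3) + 0.22·0
Solving: h(state 5) = 0.4496, h(state 1) = 0.5443, h(state 3) = 0.4987.
Starting from state 5, the probability is 0.4496.

0.4496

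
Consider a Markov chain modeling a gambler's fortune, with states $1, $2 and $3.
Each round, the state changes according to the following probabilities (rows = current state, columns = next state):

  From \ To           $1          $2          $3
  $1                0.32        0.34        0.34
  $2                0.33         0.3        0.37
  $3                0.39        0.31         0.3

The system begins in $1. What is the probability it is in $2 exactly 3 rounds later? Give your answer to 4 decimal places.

Propagate the distribution vector 3 rounds from $1.
After 0 rounds: (1.0000, 0.0000, 0.0000)
After 1 round: (0.3200, 0.3400, 0.3400)
After 2 rounds: (0.3472, 0.3162, 0.3366)
After 3 rounds: (0.3467, 0.3173, 0.3360)
P(in $2 after 3 rounds) = 0.3173

0.3173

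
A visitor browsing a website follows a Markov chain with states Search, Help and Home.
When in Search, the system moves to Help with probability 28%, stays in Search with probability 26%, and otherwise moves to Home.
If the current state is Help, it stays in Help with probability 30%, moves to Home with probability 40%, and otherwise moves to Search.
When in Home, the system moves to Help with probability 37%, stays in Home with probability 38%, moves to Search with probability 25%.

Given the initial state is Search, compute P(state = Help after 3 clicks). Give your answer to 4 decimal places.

Propagate the distribution vector 3 clicks from Search.
After 0 clicks: (1.0000, 0.0000, 0.0000)
After 1 click: (0.2600, 0.2800, 0.4600)
After 2 clicks: (0.2666, 0.3270, 0.4064)
After 3 clicks: (0.2690, 0.3231, 0.4079)
P(in Help after 3 clicks) = 0.3231

0.3231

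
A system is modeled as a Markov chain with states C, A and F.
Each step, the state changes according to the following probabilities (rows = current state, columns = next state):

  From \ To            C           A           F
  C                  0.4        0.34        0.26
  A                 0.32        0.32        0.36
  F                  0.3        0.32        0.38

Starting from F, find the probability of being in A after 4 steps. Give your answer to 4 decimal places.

Propagate the distribution vector 4 steps from F.
After 0 steps: (0.0000, 0.0000, 1.0000)
After 1 step: (0.3000, 0.3200, 0.3800)
After 2 steps: (0.3364, 0.3260, 0.3376)
After 3 steps: (0.3402, 0.3267, 0.3331)
After 4 steps: (0.3406, 0.3268, 0.3326)
P(in A after 4 steps) = 0.3268

0.3268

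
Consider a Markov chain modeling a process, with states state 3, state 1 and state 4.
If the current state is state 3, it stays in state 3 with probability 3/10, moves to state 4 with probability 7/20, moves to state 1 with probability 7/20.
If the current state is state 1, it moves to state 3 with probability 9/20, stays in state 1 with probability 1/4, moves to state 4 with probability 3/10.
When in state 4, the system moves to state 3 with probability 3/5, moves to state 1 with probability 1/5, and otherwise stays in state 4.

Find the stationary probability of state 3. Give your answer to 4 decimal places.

0.4294

Let the stationary distribution be π with π = πP and π_1 + π_2 + π_3 = 1.
π_1 = 0.3·π_1 + 0.45·π_2 + 0.6·π_3
π_2 = 0.35·π_1 + 0.25·π_2 + 0.2·π_3
Solving with the normalization constraint gives π = (0.4294, 0.2783, 0.2922).
So the stationary probability of state 3 is 0.4294.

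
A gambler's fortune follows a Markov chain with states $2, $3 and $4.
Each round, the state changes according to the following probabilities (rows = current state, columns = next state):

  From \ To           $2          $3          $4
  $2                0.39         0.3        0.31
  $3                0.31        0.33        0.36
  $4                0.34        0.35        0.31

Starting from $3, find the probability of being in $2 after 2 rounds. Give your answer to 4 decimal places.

Sum over the intermediate state after 1 round:
P = P($3→$2)·P($2→$2) + P($3→$3)·P($3→$2) + P($3→$4)·P($4→$2)
  = 0.31×0.39 + 0.33×0.31 + 0.36×0.34
  = 0.1209 + 0.1023 + 0.1224 = 0.3456

0.3456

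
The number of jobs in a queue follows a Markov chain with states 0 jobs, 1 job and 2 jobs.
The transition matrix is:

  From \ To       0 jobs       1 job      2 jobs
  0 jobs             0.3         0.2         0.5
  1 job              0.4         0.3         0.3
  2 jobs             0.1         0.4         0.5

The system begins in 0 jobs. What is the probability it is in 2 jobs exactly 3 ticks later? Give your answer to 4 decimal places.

Propagate the distribution vector 3 ticks from 0 jobs.
After 0 ticks: (1.0000, 0.0000, 0.0000)
After 1 tick: (0.3000, 0.2000, 0.5000)
After 2 ticks: (0.2200, 0.3200, 0.4600)
After 3 ticks: (0.2400, 0.3240, 0.4360)
P(in 2 jobs after 3 ticks) = 0.4360

0.4360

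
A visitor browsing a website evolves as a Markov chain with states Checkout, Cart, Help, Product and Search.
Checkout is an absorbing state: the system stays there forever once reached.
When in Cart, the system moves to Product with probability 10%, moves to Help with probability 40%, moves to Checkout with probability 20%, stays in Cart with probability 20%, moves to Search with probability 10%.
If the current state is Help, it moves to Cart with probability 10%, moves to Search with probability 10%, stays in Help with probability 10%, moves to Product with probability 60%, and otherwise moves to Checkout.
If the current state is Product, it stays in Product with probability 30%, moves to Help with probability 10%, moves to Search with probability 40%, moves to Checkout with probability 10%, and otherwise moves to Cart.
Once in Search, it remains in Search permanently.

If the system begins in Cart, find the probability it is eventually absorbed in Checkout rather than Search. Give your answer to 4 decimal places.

0.4467

Let h(s) be the probability of absorption at Checkout starting from transient state s. Then h(Checkout) = 1 and h(Search) = 0. By first-step analysis:
h(Cart) = 0.2·1 + 0.2·h(Cart) + 0.4·h(Help) + 0.1·h(Product) + 0.1·0
h(Help) = 0.1·1 + 0.1·h(Cart) + 0.1·h(Help) + 0.6·h(Product) + 0.1·0
h(Product) = 0.1·1 + 0.1·h(Cart) + 0.1·h(Help) + 0.3·h(Product) + 0.4·0
Solving: h(Cart) = 0.4467, h(Help) = 0.3299, h(Product) = 0.2538.
Starting from Cart, the probability is 0.4467.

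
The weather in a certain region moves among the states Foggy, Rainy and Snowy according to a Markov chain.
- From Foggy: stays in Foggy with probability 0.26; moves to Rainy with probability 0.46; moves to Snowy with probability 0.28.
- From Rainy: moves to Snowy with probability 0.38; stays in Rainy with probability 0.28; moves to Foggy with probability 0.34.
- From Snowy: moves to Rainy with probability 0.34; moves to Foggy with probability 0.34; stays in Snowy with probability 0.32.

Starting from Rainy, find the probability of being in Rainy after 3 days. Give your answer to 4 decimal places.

Propagate the distribution vector 3 days from Rainy.
After 0 days: (0.0000, 1.0000, 0.0000)
After 1 day: (0.3400, 0.2800, 0.3800)
After 2 days: (0.3128, 0.3640, 0.3232)
After 3 days: (0.3150, 0.3557, 0.3293)
P(in Rainy after 3 days) = 0.3557

0.3557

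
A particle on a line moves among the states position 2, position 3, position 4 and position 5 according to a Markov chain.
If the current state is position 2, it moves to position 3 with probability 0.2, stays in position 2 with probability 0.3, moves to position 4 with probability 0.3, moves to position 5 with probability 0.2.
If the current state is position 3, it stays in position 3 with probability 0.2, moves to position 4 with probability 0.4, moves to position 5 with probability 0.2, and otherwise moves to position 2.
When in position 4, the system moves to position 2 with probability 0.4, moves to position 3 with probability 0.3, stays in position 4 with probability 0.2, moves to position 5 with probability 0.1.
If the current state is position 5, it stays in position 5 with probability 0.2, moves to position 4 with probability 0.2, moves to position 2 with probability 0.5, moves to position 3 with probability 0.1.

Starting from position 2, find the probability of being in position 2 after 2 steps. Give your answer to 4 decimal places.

Propagate the distribution vector 2 steps from position 2.
After 0 steps: (1.0000, 0.0000, 0.0000, 0.0000)
After 1 step: (0.3000, 0.2000, 0.3000, 0.2000)
After 2 steps: (0.3500, 0.2100, 0.2700, 0.1700)
P(in position 2 after 2 steps) = 0.3500

0.3500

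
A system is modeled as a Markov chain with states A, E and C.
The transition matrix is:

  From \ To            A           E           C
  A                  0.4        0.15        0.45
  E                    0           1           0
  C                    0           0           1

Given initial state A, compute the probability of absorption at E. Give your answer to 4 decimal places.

0.2500

Let h(s) be the probability of absorption at E starting from transient state s. Then h(E) = 1 and h(C) = 0. By first-step analysis:
h(A) = 0.4·h(A) + 0.15·1 + 0.45·0
Solving: h(A) = 0.2500.
Starting from A, the probability is 0.2500.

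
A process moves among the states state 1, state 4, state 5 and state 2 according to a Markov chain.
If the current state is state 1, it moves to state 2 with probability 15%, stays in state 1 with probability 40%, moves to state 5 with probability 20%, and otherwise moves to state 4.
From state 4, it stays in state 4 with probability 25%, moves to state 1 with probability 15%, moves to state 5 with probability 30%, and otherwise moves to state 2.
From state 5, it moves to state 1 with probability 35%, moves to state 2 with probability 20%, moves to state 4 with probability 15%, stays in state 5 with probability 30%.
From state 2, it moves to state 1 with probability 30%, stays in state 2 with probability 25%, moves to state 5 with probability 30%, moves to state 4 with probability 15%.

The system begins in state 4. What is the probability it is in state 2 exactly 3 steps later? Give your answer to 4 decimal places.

0.2160

Propagate the distribution vector 3 steps from state 4.
After 0 steps: (0.0000, 1.0000, 0.0000, 0.0000)
After 1 step: (0.1500, 0.2500, 0.3000, 0.3000)
After 2 steps: (0.2925, 0.1900, 0.2850, 0.2325)
After 3 steps: (0.3150, 0.1983, 0.2708, 0.2160)
P(in state 2 after 3 steps) = 0.2160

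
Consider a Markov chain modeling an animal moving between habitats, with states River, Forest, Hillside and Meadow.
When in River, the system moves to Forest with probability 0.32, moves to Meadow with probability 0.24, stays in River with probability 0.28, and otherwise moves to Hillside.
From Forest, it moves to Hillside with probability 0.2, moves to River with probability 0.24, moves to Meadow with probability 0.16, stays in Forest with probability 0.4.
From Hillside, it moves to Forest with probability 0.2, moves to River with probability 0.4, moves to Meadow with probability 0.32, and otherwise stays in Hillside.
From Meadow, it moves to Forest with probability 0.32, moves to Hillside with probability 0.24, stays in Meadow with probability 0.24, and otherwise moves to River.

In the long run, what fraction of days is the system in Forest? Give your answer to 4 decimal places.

0.3247

Let the stationary distribution be π with π = πP and π_1 + π_2 + π_3 + π_4 = 1.
π_1 = 0.28·π_1 + 0.24·π_2 + 0.4·π_3 + 0.2·π_4
π_2 = 0.32·π_1 + 0.4·π_2 + 0.2·π_3 + 0.32·π_4
π_3 = 0.16·π_1 + 0.2·π_2 + 0.08·π_3 + 0.24·π_4
Solving with the normalization constraint gives π = (0.2700, 0.3247, 0.1771, 0.2282).
So the stationary probability of Forest is 0.3247.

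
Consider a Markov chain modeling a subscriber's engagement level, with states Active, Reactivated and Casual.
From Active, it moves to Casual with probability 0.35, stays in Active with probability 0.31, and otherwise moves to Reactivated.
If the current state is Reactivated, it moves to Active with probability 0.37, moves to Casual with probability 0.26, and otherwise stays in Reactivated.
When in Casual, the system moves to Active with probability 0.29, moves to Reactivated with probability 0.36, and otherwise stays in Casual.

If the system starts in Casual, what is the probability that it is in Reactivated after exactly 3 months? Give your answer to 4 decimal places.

0.3571

Propagate the distribution vector 3 months from Casual.
After 0 months: (0.0000, 0.0000, 1.0000)
After 1 month: (0.2900, 0.3600, 0.3500)
After 2 months: (0.3246, 0.3578, 0.3176)
After 3 months: (0.3251, 0.3571, 0.3178)
P(in Reactivated after 3 months) = 0.3571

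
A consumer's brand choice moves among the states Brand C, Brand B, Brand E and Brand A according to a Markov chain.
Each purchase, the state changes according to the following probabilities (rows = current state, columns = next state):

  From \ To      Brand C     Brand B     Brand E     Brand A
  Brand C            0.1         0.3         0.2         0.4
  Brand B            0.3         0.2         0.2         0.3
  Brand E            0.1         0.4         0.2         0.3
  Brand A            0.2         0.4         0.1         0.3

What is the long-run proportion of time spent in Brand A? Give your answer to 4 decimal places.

0.3195

Let the stationary distribution be π with π = πP and π_1 + π_2 + π_3 + π_4 = 1.
π_1 = 0.1·π_1 + 0.3·π_2 + 0.1·π_3 + 0.2·π_4
π_2 = 0.3·π_1 + 0.2·π_2 + 0.4·π_3 + 0.4·π_4
π_3 = 0.2·π_1 + 0.2·π_2 + 0.2·π_3 + 0.1·π_4
Solving with the normalization constraint gives π = (0.1954, 0.3171, 0.1680, 0.3195).
So the stationary probability of Brand A is 0.3195.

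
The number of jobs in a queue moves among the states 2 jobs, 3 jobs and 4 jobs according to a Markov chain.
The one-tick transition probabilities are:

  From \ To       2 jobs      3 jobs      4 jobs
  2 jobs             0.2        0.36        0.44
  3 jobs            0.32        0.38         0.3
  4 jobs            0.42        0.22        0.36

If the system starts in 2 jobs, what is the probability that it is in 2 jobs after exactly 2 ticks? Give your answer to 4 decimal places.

0.3400

Sum over the intermediate state after 1 tick:
P = P(2 jobs→2 jobs)·P(2 jobs→2 jobs) + P(2 jobs→3 jobs)·P(3 jobs→2 jobs) + P(2 jobs→4 jobs)·P(4 jobs→2 jobs)
  = 0.2×0.2 + 0.36×0.32 + 0.44×0.42
  = 0.0400 + 0.1152 + 0.1848 = 0.3400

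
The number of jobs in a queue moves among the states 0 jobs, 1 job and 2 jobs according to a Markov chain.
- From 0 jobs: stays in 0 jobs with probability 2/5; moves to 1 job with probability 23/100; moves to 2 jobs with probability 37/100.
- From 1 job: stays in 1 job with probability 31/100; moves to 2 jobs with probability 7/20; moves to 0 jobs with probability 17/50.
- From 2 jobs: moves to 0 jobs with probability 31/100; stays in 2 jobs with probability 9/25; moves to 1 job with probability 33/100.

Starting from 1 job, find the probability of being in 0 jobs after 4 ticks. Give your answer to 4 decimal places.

Propagate the distribution vector 4 ticks from 1 job.
After 0 ticks: (0.0000, 1.0000, 0.0000)
After 1 tick: (0.3400, 0.3100, 0.3500)
After 2 ticks: (0.3499, 0.2898, 0.3603)
After 3 ticks: (0.3502, 0.2892, 0.3606)
After 4 ticks: (0.3502, 0.2892, 0.3606)
P(in 0 jobs after 4 ticks) = 0.3502

0.3502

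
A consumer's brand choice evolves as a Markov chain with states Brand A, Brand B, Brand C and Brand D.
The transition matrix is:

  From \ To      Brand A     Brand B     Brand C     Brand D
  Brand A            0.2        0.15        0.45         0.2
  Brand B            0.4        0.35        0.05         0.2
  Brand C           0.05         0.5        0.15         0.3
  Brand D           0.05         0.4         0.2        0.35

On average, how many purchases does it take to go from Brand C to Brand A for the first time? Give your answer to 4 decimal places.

5.1578

Let t(s) be the expected number of purchases to first reach Brand A from state s, with t(Brand A) = 0. Conditioning on the first purchase:
t(Brand B) = 1 + 0.35·t(Brand B) + 0.05·t(Brand C) + 0.2·t(Brand D)
t(Brand C) = 1 + 0.5·t(Brand B) + 0.15·t(Brand C) + 0.3·t(Brand D)
t(Brand D) = 1 + 0.4·t(Brand B) + 0.2·t(Brand C) + 0.35·t(Brand D)
Solving: t(Brand B) = 3.5736, t(Brand C) = 5.1578, t(Brand D) = 5.3246.
Expected purchases from Brand C to Brand A: 5.1578.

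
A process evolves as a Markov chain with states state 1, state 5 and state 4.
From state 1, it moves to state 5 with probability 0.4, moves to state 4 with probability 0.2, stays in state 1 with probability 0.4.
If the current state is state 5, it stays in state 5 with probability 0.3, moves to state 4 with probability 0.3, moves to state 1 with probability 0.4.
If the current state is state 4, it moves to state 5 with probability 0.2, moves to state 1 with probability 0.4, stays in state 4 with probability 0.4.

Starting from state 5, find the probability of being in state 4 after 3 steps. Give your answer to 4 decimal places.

0.2890

Propagate the distribution vector 3 steps from state 5.
After 0 steps: (0.0000, 1.0000, 0.0000)
After 1 step: (0.4000, 0.3000, 0.3000)
After 2 steps: (0.4000, 0.3100, 0.2900)
After 3 steps: (0.4000, 0.3110, 0.2890)
P(in state 4 after 3 steps) = 0.2890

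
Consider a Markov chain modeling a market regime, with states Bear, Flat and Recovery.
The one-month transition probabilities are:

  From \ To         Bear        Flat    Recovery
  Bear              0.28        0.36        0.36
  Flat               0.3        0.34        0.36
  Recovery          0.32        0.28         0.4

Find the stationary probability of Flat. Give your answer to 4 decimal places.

0.3235

Let the stationary distribution be π with π = πP and π_1 + π_2 + π_3 = 1.
π_1 = 0.28·π_1 + 0.3·π_2 + 0.32·π_3
π_2 = 0.36·π_1 + 0.34·π_2 + 0.28·π_3
Solving with the normalization constraint gives π = (0.3015, 0.3235, 0.3750).
So the stationary probability of Flat is 0.3235.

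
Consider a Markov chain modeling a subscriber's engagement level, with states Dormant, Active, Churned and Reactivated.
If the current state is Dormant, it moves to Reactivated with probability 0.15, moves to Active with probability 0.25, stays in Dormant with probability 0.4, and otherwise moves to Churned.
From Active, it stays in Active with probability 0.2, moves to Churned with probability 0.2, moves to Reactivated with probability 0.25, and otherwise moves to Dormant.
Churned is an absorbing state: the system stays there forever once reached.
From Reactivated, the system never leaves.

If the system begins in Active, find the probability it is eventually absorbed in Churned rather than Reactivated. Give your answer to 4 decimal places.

0.4841

Let h(s) be the probability of absorption at Churned starting from transient state s. Then h(Churned) = 1 and h(Reactivated) = 0. By first-step analysis:
h(Dormant) = 0.4·h(Dormant) + 0.25·h(Active) + 0.2·1 + 0.15·0
h(Active) = 0.35·h(Dormant) + 0.2·h(Active) + 0.2·1 + 0.25·0
Solving: h(Dormant) = 0.5350, h(Active) = 0.4841.
Starting from Active, the probability is 0.4841.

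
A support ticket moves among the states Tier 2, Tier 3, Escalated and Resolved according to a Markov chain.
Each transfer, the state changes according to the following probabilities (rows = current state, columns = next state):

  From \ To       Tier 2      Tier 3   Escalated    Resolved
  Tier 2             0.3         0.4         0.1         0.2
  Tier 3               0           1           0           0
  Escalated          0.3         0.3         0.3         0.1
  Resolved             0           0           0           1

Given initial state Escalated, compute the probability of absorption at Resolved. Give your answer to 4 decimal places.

0.2826

Let h(s) be the probability of absorption at Resolved starting from transient state s. Then h(Resolved) = 1 and h(Tier 3) = 0. By first-step analysis:
h(Tier 2) = 0.3·h(Tier 2) + 0.4·0 + 0.1·h(Escalated) + 0.2·1
h(Escalated) = 0.3·h(Tier 2) + 0.3·0 + 0.3·h(Escalated) + 0.1·1
Solving: h(Tier 2) = 0.3261, h(Escalated) = 0.2826.
Starting from Escalated, the probability is 0.2826.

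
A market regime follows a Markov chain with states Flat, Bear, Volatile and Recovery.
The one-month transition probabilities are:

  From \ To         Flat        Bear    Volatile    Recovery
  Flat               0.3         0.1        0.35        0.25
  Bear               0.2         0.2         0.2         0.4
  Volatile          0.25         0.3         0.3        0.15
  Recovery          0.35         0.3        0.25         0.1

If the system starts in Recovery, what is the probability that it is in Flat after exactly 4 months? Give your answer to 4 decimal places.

Propagate the distribution vector 4 months from Recovery.
After 0 months: (0.0000, 0.0000, 0.0000, 1.0000)
After 1 month: (0.3500, 0.3000, 0.2500, 0.1000)
After 2 months: (0.2625, 0.2000, 0.2825, 0.2550)
After 3 months: (0.2786, 0.2275, 0.2804, 0.2135)
After 4 months: (0.2739, 0.2215, 0.2805, 0.2241)
P(in Flat after 4 months) = 0.2739

0.2739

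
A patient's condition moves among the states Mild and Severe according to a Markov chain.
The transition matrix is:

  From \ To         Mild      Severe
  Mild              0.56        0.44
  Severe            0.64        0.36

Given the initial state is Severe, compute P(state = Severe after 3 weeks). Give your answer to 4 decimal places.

0.4071

Propagate the distribution vector 3 weeks from Severe.
After 0 weeks: (0.0000, 1.0000)
After 1 week: (0.6400, 0.3600)
After 2 weeks: (0.5888, 0.4112)
After 3 weeks: (0.5929, 0.4071)
P(in Severe after 3 weeks) = 0.4071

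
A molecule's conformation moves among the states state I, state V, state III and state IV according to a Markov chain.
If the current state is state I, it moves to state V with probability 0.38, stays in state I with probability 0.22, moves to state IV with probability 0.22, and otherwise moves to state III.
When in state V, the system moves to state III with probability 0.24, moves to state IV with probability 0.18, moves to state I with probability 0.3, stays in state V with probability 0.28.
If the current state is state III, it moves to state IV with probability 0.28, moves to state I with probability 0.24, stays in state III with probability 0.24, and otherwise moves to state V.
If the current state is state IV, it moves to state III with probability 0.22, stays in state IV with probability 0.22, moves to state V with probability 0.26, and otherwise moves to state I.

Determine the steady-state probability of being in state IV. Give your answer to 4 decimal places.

Let the stationary distribution be π with π = πP and π_1 + π_2 + π_3 + π_4 = 1.
π_1 = 0.22·π_1 + 0.3·π_2 + 0.24·π_3 + 0.3·π_4
π_2 = 0.38·π_1 + 0.28·π_2 + 0.24·π_3 + 0.26·π_4
π_3 = 0.18·π_1 + 0.24·π_2 + 0.24·π_3 + 0.22·π_4
Solving with the normalization constraint gives π = (0.2656, 0.2933, 0.2196, 0.2214).
So the stationary probability of state IV is 0.2214.

0.2214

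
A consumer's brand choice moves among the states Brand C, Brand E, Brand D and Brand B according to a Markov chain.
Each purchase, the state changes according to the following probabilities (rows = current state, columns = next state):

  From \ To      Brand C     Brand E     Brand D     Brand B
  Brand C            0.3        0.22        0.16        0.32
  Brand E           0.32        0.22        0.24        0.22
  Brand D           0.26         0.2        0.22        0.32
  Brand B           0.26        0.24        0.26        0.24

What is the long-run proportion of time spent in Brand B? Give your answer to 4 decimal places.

0.2758

Let the stationary distribution be π with π = πP and π_1 + π_2 + π_3 + π_4 = 1.
π_1 = 0.3·π_1 + 0.32·π_2 + 0.26·π_3 + 0.26·π_4
π_2 = 0.22·π_1 + 0.22·π_2 + 0.2·π_3 + 0.24·π_4
π_3 = 0.16·π_1 + 0.24·π_2 + 0.22·π_3 + 0.26·π_4
Solving with the normalization constraint gives π = (0.2847, 0.2211, 0.2184, 0.2758).
So the stationary probability of Brand B is 0.2758.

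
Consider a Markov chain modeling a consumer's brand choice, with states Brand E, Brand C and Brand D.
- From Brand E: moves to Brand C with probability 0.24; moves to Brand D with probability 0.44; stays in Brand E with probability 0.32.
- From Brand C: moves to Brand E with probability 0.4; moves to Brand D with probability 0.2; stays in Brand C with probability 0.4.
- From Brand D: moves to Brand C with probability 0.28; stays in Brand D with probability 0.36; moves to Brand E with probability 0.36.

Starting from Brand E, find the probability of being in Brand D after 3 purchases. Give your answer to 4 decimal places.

Propagate the distribution vector 3 purchases from Brand E.
After 0 purchases: (1.0000, 0.0000, 0.0000)
After 1 purchase: (0.3200, 0.2400, 0.4400)
After 2 purchases: (0.3568, 0.2960, 0.3472)
After 3 purchases: (0.3576, 0.3012, 0.3412)
P(in Brand D after 3 purchases) = 0.3412

0.3412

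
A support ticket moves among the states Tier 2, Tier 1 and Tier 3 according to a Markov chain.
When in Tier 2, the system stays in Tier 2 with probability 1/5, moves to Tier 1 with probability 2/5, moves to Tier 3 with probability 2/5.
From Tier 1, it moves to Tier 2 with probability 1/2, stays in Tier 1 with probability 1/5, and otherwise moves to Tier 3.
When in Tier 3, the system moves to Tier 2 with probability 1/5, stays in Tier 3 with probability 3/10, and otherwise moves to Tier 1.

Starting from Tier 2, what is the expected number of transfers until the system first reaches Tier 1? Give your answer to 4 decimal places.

2.2917

Let t(s) be the expected number of transfers to first reach Tier 1 from state s, with t(Tier 1) = 0. Conditioning on the first transfer:
t(Tier 2) = 1 + 0.2·t(Tier 2) + 0.4·t(Tier 3)
t(Tier 3) = 1 + 0.2·t(Tier 2) + 0.3·t(Tier 3)
Solving: t(Tier 2) = 2.2917, t(Tier 3) = 2.0833.
Expected transfers from Tier 2 to Tier 1: 2.2917.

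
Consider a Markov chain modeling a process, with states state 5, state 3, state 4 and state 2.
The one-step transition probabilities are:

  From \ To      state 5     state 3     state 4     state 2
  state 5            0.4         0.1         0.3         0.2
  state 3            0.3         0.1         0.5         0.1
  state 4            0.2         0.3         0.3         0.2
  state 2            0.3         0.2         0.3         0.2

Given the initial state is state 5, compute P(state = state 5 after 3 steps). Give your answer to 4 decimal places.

0.2990

Propagate the distribution vector 3 steps from state 5.
After 0 steps: (1.0000, 0.0000, 0.0000, 0.0000)
After 1 step: (0.4000, 0.1000, 0.3000, 0.2000)
After 2 steps: (0.3100, 0.1800, 0.3200, 0.1900)
After 3 steps: (0.2990, 0.1830, 0.3360, 0.1820)
P(in state 5 after 3 steps) = 0.2990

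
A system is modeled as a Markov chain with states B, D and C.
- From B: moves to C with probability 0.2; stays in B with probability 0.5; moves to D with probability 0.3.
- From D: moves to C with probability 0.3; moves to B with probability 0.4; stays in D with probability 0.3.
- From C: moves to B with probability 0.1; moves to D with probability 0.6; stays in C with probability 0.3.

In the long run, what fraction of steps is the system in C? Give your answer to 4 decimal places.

Let the stationary distribution be π with π = πP and π_1 + π_2 + π_3 = 1.
π_1 = 0.5·π_1 + 0.4·π_2 + 0.1·π_3
π_2 = 0.3·π_1 + 0.3·π_2 + 0.6·π_3
Solving with the normalization constraint gives π = (0.3563, 0.3793, 0.2644).
So the stationary probability of C is 0.2644.

0.2644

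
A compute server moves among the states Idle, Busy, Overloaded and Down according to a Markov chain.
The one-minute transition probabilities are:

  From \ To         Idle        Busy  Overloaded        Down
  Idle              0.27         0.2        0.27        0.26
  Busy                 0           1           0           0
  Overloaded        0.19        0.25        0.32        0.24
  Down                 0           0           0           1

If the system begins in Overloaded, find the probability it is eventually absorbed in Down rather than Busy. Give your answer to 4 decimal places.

Let h(s) be the probability of absorption at Down starting from transient state s. Then h(Down) = 1 and h(Busy) = 0. By first-step analysis:
h(Idle) = 0.27·h(Idle) + 0.2·0 + 0.27·h(Overloaded) + 0.26·1
h(Overloaded) = 0.19·h(Idle) + 0.25·0 + 0.32·h(Overloaded) + 0.24·1
Solving: h(Idle) = 0.5428, h(Overloaded) = 0.5046.
Starting from Overloaded, the probability is 0.5046.

0.5046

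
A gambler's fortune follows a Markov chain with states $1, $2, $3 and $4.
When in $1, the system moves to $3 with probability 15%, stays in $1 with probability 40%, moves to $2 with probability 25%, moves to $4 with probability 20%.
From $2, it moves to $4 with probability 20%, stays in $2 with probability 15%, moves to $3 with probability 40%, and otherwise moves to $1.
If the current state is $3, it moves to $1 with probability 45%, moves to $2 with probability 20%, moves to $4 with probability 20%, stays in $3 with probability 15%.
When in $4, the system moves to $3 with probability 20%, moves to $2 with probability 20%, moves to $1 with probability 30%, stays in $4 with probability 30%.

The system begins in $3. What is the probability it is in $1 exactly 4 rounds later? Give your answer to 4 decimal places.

Propagate the distribution vector 4 rounds from $3.
After 0 rounds: (0.0000, 0.0000, 1.0000, 0.0000)
After 1 round: (0.4500, 0.2000, 0.1500, 0.2000)
After 2 rounds: (0.3575, 0.2125, 0.2100, 0.2200)
After 3 rounds: (0.3566, 0.2073, 0.2141, 0.2220)
After 4 rounds: (0.3574, 0.2075, 0.2129, 0.2222)
P(in $1 after 4 rounds) = 0.3574

0.3574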